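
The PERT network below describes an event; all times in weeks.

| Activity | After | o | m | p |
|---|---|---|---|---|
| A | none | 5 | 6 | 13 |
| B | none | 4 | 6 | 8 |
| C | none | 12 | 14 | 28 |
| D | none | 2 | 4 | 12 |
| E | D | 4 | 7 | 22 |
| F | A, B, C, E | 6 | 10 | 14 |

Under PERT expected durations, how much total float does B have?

10 weeks

te_A = (5 + 4·6 + 13)/6 = 42/6 = 7
te_B = (4 + 4·6 + 8)/6 = 36/6 = 6
te_C = (12 + 4·14 + 28)/6 = 96/6 = 16
te_D = (2 + 4·4 + 12)/6 = 30/6 = 5
te_E = (4 + 4·7 + 22)/6 = 54/6 = 9
te_F = (6 + 4·10 + 14)/6 = 60/6 = 10

Forward pass:
ES_A = 0; EF_A = 7
ES_B = 0; EF_B = 6
ES_C = 0; EF_C = 16
ES_D = 0; EF_D = 5
ES_E = 5; EF_E = 5+9 = 14
ES_F = max(EF_A=7, EF_B=6, EF_C=16, EF_E=14) = 16; EF_F = 16+10 = 26
Expected project duration μ = 26 weeks. Critical path: C → F.

Backward pass:
LF_F = 26; LS_F = 26−10 = 16
LF_E = LS_F = 16; LS_E = 16−9 = 7
LF_D = LS_E = 7; LS_D = 7−5 = 2
LF_C = LS_F = 16; LS_C = 16−16 = 0
LF_B = LS_F = 16; LS_B = 16−6 = 10
LF_A = LS_F = 16; LS_A = 16−7 = 9
Slack_B = LS_B − ES_B = 10 − 0 = 10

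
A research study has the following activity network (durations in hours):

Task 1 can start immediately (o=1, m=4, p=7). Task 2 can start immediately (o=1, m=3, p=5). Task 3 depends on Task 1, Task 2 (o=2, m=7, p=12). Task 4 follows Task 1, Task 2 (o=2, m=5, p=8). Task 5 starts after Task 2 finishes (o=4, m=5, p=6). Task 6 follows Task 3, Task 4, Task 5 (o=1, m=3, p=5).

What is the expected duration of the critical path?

te_Task 1 = (1 + 4·4 + 7)/6 = 24/6 = 4
te_Task 2 = (1 + 4·3 + 5)/6 = 18/6 = 3
te_Task 3 = (2 + 4·7 + 12)/6 = 42/6 = 7
te_Task 4 = (2 + 4·5 + 8)/6 = 30/6 = 5
te_Task 5 = (4 + 4·5 + 6)/6 = 30/6 = 5
te_Task 6 = (1 + 4·3 + 5)/6 = 18/6 = 3

Forward pass:
ES_Task 1 = 0; EF_Task 1 = 4
ES_Task 2 = 0; EF_Task 2 = 3
ES_Task 3 = max(EF_Task 1=4, EF_Task 2=3) = 4; EF_Task 3 = 4+7 = 11
ES_Task 4 = max(EF_Task 1=4, EF_Task 2=3) = 4; EF_Task 4 = 4+5 = 9
ES_Task 5 = 3; EF_Task 5 = 3+5 = 8
ES_Task 6 = max(EF_Task 3=11, EF_Task 4=9, EF_Task 5=8) = 11; EF_Task 6 = 11+3 = 14
Expected project duration μ = 14 hours. Critical path: Task 1 → Task 3 → Task 6.

14 hours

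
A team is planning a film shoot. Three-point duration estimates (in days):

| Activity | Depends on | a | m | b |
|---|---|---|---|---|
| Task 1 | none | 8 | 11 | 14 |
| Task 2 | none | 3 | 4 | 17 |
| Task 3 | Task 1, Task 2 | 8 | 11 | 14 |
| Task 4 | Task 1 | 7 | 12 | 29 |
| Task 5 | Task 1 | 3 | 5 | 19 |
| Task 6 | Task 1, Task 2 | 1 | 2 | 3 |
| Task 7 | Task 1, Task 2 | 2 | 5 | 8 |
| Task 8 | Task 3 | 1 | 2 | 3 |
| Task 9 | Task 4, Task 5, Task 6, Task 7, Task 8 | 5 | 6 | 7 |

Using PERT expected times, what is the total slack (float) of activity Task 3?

1 days

te_Task 1 = (8 + 4·11 + 14)/6 = 66/6 = 11
te_Task 2 = (3 + 4·4 + 17)/6 = 36/6 = 6
te_Task 3 = (8 + 4·11 + 14)/6 = 66/6 = 11
te_Task 4 = (7 + 4·12 + 29)/6 = 84/6 = 14
te_Task 5 = (3 + 4·5 + 19)/6 = 42/6 = 7
te_Task 6 = (1 + 4·2 + 3)/6 = 12/6 = 2
te_Task 7 = (2 + 4·5 + 8)/6 = 30/6 = 5
te_Task 8 = (1 + 4·2 + 3)/6 = 12/6 = 2
te_Task 9 = (5 + 4·6 + 7)/6 = 36/6 = 6

Forward pass:
ES_Task 1 = 0; EF_Task 1 = 11
ES_Task 2 = 0; EF_Task 2 = 6
ES_Task 3 = max(EF_Task 1=11, EF_Task 2=6) = 11; EF_Task 3 = 11+11 = 22
ES_Task 4 = 11; EF_Task 4 = 11+14 = 25
ES_Task 5 = 11; EF_Task 5 = 11+7 = 18
ES_Task 6 = max(EF_Task 1=11, EF_Task 2=6) = 11; EF_Task 6 = 11+2 = 13
ES_Task 7 = max(EF_Task 1=11, EF_Task 2=6) = 11; EF_Task 7 = 11+5 = 16
ES_Task 8 = 22; EF_Task 8 = 22+2 = 24
ES_Task 9 = max(EF_Task 4=25, EF_Task 5=18, EF_Task 6=13, EF_Task 7=16, EF_Task 8=24) = 25; EF_Task 9 = 25+6 = 31
Expected project duration μ = 31 days. Critical path: Task 1 → Task 4 → Task 9.

Backward pass:
LF_Task 9 = 31; LS_Task 9 = 31−6 = 25
LF_Task 8 = LS_Task 9 = 25; LS_Task 8 = 25−2 = 23
LF_Task 7 = LS_Task 9 = 25; LS_Task 7 = 25−5 = 20
LF_Task 6 = LS_Task 9 = 25; LS_Task 6 = 25−2 = 23
LF_Task 5 = LS_Task 9 = 25; LS_Task 5 = 25−7 = 18
LF_Task 4 = LS_Task 9 = 25; LS_Task 4 = 25−14 = 11
LF_Task 3 = LS_Task 8 = 23; LS_Task 3 = 23−11 = 12
LF_Task 2 = min(LS_Task 3=12, LS_Task 6=23, LS_Task 7=20) = 12; LS_Task 2 = 12−6 = 6
LF_Task 1 = min(LS_Task 3=12, LS_Task 4=11, LS_Task 5=18, LS_Task 6=23, LS_Task 7=20) = 11; LS_Task 1 = 11−11 = 0
Slack_Task 3 = LS_Task 3 − ES_Task 3 = 12 − 11 = 1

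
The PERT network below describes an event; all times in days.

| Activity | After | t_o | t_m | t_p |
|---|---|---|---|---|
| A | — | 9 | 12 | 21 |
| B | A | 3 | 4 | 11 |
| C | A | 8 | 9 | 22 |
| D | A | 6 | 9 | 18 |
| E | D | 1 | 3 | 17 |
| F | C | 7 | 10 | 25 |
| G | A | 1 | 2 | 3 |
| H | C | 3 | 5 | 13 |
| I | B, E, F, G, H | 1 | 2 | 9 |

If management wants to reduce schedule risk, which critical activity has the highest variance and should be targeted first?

F

te_A = (9 + 4·12 + 21)/6 = 78/6 = 13; σ²_A = ((21−9)/6)² = 4.000
te_B = (3 + 4·4 + 11)/6 = 30/6 = 5; σ²_B = ((11−3)/6)² = 1.778
te_C = (8 + 4·9 + 22)/6 = 66/6 = 11; σ²_C = ((22−8)/6)² = 5.444
te_D = (6 + 4·9 + 18)/6 = 60/6 = 10; σ²_D = ((18−6)/6)² = 4.000
te_E = (1 + 4·3 + 17)/6 = 30/6 = 5; σ²_E = ((17−1)/6)² = 7.111
te_F = (7 + 4·10 + 25)/6 = 72/6 = 12; σ²_F = ((25−7)/6)² = 9.000
te_G = (1 + 4·2 + 3)/6 = 12/6 = 2; σ²_G = ((3−1)/6)² = 0.111
te_H = (3 + 4·5 + 13)/6 = 36/6 = 6; σ²_H = ((13−3)/6)² = 2.778
te_I = (1 + 4·2 + 9)/6 = 18/6 = 3; σ²_I = ((9−1)/6)² = 1.778

Forward pass:
ES_A = 0; EF_A = 13
ES_B = 13; EF_B = 13+5 = 18
ES_C = 13; EF_C = 13+11 = 24
ES_D = 13; EF_D = 13+10 = 23
ES_E = 23; EF_E = 23+5 = 28
ES_F = 24; EF_F = 24+12 = 36
ES_G = 13; EF_G = 13+2 = 15
ES_H = 24; EF_H = 24+6 = 30
ES_I = max(EF_B=18, EF_E=28, EF_F=36, EF_G=15, EF_H=30) = 36; EF_I = 36+3 = 39
Expected project duration μ = 39 days. Critical path: A → C → F → I.

Variances on critical path: σ²_A=4.000, σ²_C=5.444, σ²_F=9.000, σ²_I=1.778.
Largest is σ²_F = 9.000.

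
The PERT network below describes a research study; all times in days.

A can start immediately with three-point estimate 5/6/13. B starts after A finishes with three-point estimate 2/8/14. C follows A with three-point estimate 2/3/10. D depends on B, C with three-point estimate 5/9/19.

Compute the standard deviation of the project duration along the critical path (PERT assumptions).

te_A = (5 + 4·6 + 13)/6 = 42/6 = 7; σ²_A = ((13−5)/6)² = 1.778
te_B = (2 + 4·8 + 14)/6 = 48/6 = 8; σ²_B = ((14−2)/6)² = 4.000
te_C = (2 + 4·3 + 10)/6 = 24/6 = 4; σ²_C = ((10−2)/6)² = 1.778
te_D = (5 + 4·9 + 19)/6 = 60/6 = 10; σ²_D = ((19−5)/6)² = 5.444

Forward pass:
ES_A = 0; EF_A = 7
ES_B = 7; EF_B = 7+8 = 15
ES_C = 7; EF_C = 7+4 = 11
ES_D = max(EF_B=15, EF_C=11) = 15; EF_D = 15+10 = 25
Expected project duration μ = 25 days. Critical path: A → B → D.

Variance along critical path = 1.778 + 4.000 + 5.444 = 11.222
σ = √11.222 = 3.350 days

3.35 days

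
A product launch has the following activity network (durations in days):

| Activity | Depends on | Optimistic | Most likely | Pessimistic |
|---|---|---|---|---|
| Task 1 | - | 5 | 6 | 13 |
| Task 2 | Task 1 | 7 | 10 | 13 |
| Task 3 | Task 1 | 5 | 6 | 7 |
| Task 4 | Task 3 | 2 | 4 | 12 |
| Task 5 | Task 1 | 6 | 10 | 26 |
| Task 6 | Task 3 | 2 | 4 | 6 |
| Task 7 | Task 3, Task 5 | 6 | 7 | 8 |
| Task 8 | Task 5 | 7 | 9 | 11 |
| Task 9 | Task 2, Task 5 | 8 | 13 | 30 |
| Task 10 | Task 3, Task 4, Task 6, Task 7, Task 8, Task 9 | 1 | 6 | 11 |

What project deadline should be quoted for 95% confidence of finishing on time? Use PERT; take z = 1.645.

te_Task 1 = (5 + 4·6 + 13)/6 = 42/6 = 7; σ²_Task 1 = ((13−5)/6)² = 1.778
te_Task 2 = (7 + 4·10 + 13)/6 = 60/6 = 10; σ²_Task 2 = ((13−7)/6)² = 1.000
te_Task 3 = (5 + 4·6 + 7)/6 = 36/6 = 6; σ²_Task 3 = ((7−5)/6)² = 0.111
te_Task 4 = (2 + 4·4 + 12)/6 = 30/6 = 5; σ²_Task 4 = ((12−2)/6)² = 2.778
te_Task 5 = (6 + 4·10 + 26)/6 = 72/6 = 12; σ²_Task 5 = ((26−6)/6)² = 11.111
te_Task 6 = (2 + 4·4 + 6)/6 = 24/6 = 4; σ²_Task 6 = ((6−2)/6)² = 0.444
te_Task 7 = (6 + 4·7 + 8)/6 = 42/6 = 7; σ²_Task 7 = ((8−6)/6)² = 0.111
te_Task 8 = (7 + 4·9 + 11)/6 = 54/6 = 9; σ²_Task 8 = ((11−7)/6)² = 0.444
te_Task 9 = (8 + 4·13 + 30)/6 = 90/6 = 15; σ²_Task 9 = ((30−8)/6)² = 13.444
te_Task 10 = (1 + 4·6 + 11)/6 = 36/6 = 6; σ²_Task 10 = ((11−1)/6)² = 2.778

Forward pass:
ES_Task 1 = 0; EF_Task 1 = 7
ES_Task 2 = 7; EF_Task 2 = 7+10 = 17
ES_Task 3 = 7; EF_Task 3 = 7+6 = 13
ES_Task 4 = 13; EF_Task 4 = 13+5 = 18
ES_Task 5 = 7; EF_Task 5 = 7+12 = 19
ES_Task 6 = 13; EF_Task 6 = 13+4 = 17
ES_Task 7 = max(EF_Task 3=13, EF_Task 5=19) = 19; EF_Task 7 = 19+7 = 26
ES_Task 8 = 19; EF_Task 8 = 19+9 = 28
ES_Task 9 = max(EF_Task 2=17, EF_Task 5=19) = 19; EF_Task 9 = 19+15 = 34
ES_Task 10 = max(EF_Task 3=13, EF_Task 4=18, EF_Task 6=17, EF_Task 7=26, EF_Task 8=28, EF_Task 9=34) = 34; EF_Task 10 = 34+6 = 40
Expected project duration μ = 40 days. Critical path: Task 1 → Task 5 → Task 9 → Task 10.

Variance along critical path = 1.778 + 11.111 + 13.444 + 2.778 = 29.111; σ = 5.395 days.
D = μ + z·σ = 40 + 1.645·5.395 = 48.9 days

48.9 days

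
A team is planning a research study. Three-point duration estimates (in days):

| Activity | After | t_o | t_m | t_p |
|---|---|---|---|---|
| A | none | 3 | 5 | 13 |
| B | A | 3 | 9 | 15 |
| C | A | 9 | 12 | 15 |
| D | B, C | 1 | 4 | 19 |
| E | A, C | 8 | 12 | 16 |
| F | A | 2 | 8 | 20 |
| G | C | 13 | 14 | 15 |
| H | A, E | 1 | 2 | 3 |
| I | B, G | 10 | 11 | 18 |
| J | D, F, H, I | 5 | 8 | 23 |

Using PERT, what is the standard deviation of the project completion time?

te_A = (3 + 4·5 + 13)/6 = 36/6 = 6; σ²_A = ((13−3)/6)² = 2.778
te_B = (3 + 4·9 + 15)/6 = 54/6 = 9; σ²_B = ((15−3)/6)² = 4.000
te_C = (9 + 4·12 + 15)/6 = 72/6 = 12; σ²_C = ((15−9)/6)² = 1.000
te_D = (1 + 4·4 + 19)/6 = 36/6 = 6; σ²_D = ((19−1)/6)² = 9.000
te_E = (8 + 4·12 + 16)/6 = 72/6 = 12; σ²_E = ((16−8)/6)² = 1.778
te_F = (2 + 4·8 + 20)/6 = 54/6 = 9; σ²_F = ((20−2)/6)² = 9.000
te_G = (13 + 4·14 + 15)/6 = 84/6 = 14; σ²_G = ((15−13)/6)² = 0.111
te_H = (1 + 4·2 + 3)/6 = 12/6 = 2; σ²_H = ((3−1)/6)² = 0.111
te_I = (10 + 4·11 + 18)/6 = 72/6 = 12; σ²_I = ((18−10)/6)² = 1.778
te_J = (5 + 4·8 + 23)/6 = 60/6 = 10; σ²_J = ((23−5)/6)² = 9.000

Forward pass:
ES_A = 0; EF_A = 6
ES_B = 6; EF_B = 6+9 = 15
ES_C = 6; EF_C = 6+12 = 18
ES_D = max(EF_B=15, EF_C=18) = 18; EF_D = 18+6 = 24
ES_E = max(EF_A=6, EF_C=18) = 18; EF_E = 18+12 = 30
ES_F = 6; EF_F = 6+9 = 15
ES_G = 18; EF_G = 18+14 = 32
ES_H = max(EF_A=6, EF_E=30) = 30; EF_H = 30+2 = 32
ES_I = max(EF_B=15, EF_G=32) = 32; EF_I = 32+12 = 44
ES_J = max(EF_D=24, EF_F=15, EF_H=32, EF_I=44) = 44; EF_J = 44+10 = 54
Expected project duration μ = 54 days. Critical path: A → C → G → I → J.

Variance along critical path = 2.778 + 1.000 + 0.111 + 1.778 + 9.000 = 14.667
σ = √14.667 = 3.830 days

3.83 days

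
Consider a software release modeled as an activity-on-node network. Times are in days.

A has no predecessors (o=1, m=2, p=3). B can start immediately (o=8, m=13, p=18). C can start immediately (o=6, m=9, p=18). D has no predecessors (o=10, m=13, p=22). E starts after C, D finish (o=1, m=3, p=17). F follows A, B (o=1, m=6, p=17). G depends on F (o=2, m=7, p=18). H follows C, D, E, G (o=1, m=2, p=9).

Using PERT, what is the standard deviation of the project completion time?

te_A = (1 + 4·2 + 3)/6 = 12/6 = 2; σ²_A = ((3−1)/6)² = 0.111
te_B = (8 + 4·13 + 18)/6 = 78/6 = 13; σ²_B = ((18−8)/6)² = 2.778
te_C = (6 + 4·9 + 18)/6 = 60/6 = 10; σ²_C = ((18−6)/6)² = 4.000
te_D = (10 + 4·13 + 22)/6 = 84/6 = 14; σ²_D = ((22−10)/6)² = 4.000
te_E = (1 + 4·3 + 17)/6 = 30/6 = 5; σ²_E = ((17−1)/6)² = 7.111
te_F = (1 + 4·6 + 17)/6 = 42/6 = 7; σ²_F = ((17−1)/6)² = 7.111
te_G = (2 + 4·7 + 18)/6 = 48/6 = 8; σ²_G = ((18−2)/6)² = 7.111
te_H = (1 + 4·2 + 9)/6 = 18/6 = 3; σ²_H = ((9−1)/6)² = 1.778

Forward pass:
ES_A = 0; EF_A = 2
ES_B = 0; EF_B = 13
ES_C = 0; EF_C = 10
ES_D = 0; EF_D = 14
ES_E = max(EF_C=10, EF_D=14) = 14; EF_E = 14+5 = 19
ES_F = max(EF_A=2, EF_B=13) = 13; EF_F = 13+7 = 20
ES_G = 20; EF_G = 20+8 = 28
ES_H = max(EF_C=10, EF_D=14, EF_E=19, EF_G=28) = 28; EF_H = 28+3 = 31
Expected project duration μ = 31 days. Critical path: B → F → G → H.

Variance along critical path = 2.778 + 7.111 + 7.111 + 1.778 = 18.778
σ = √18.778 = 4.333 days

4.33 days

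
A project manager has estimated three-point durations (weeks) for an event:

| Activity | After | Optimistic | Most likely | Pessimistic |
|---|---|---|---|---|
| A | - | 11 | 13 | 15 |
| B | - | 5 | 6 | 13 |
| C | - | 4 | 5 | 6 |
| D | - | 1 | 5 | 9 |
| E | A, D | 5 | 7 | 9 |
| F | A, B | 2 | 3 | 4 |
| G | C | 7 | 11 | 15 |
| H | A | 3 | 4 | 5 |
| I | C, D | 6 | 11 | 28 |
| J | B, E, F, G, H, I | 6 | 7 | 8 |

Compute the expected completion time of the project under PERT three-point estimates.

27 weeks

te_A = (11 + 4·13 + 15)/6 = 78/6 = 13
te_B = (5 + 4·6 + 13)/6 = 42/6 = 7
te_C = (4 + 4·5 + 6)/6 = 30/6 = 5
te_D = (1 + 4·5 + 9)/6 = 30/6 = 5
te_E = (5 + 4·7 + 9)/6 = 42/6 = 7
te_F = (2 + 4·3 + 4)/6 = 18/6 = 3
te_G = (7 + 4·11 + 15)/6 = 66/6 = 11
te_H = (3 + 4·4 + 5)/6 = 24/6 = 4
te_I = (6 + 4·11 + 28)/6 = 78/6 = 13
te_J = (6 + 4·7 + 8)/6 = 42/6 = 7

Forward pass:
ES_A = 0; EF_A = 13
ES_B = 0; EF_B = 7
ES_C = 0; EF_C = 5
ES_D = 0; EF_D = 5
ES_E = max(EF_A=13, EF_D=5) = 13; EF_E = 13+7 = 20
ES_F = max(EF_A=13, EF_B=7) = 13; EF_F = 13+3 = 16
ES_G = 5; EF_G = 5+11 = 16
ES_H = 13; EF_H = 13+4 = 17
ES_I = max(EF_C=5, EF_D=5) = 5; EF_I = 5+13 = 18
ES_J = max(EF_B=7, EF_E=20, EF_F=16, EF_G=16, EF_H=17, EF_I=18) = 20; EF_J = 20+7 = 27
Expected project duration μ = 27 weeks. Critical path: A → E → J.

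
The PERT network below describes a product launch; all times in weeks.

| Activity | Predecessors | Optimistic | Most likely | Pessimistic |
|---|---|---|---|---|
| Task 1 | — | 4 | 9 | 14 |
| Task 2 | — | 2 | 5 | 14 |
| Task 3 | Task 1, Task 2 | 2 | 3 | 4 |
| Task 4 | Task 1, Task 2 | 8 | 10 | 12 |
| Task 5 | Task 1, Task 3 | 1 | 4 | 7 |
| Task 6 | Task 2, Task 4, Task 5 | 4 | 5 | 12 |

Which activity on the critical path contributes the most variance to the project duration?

Task 1

te_Task 1 = (4 + 4·9 + 14)/6 = 54/6 = 9; σ²_Task 1 = ((14−4)/6)² = 2.778
te_Task 2 = (2 + 4·5 + 14)/6 = 36/6 = 6; σ²_Task 2 = ((14−2)/6)² = 4.000
te_Task 3 = (2 + 4·3 + 4)/6 = 18/6 = 3; σ²_Task 3 = ((4−2)/6)² = 0.111
te_Task 4 = (8 + 4·10 + 12)/6 = 60/6 = 10; σ²_Task 4 = ((12−8)/6)² = 0.444
te_Task 5 = (1 + 4·4 + 7)/6 = 24/6 = 4; σ²_Task 5 = ((7−1)/6)² = 1.000
te_Task 6 = (4 + 4·5 + 12)/6 = 36/6 = 6; σ²_Task 6 = ((12−4)/6)² = 1.778

Forward pass:
ES_Task 1 = 0; EF_Task 1 = 9
ES_Task 2 = 0; EF_Task 2 = 6
ES_Task 3 = max(EF_Task 1=9, EF_Task 2=6) = 9; EF_Task 3 = 9+3 = 12
ES_Task 4 = max(EF_Task 1=9, EF_Task 2=6) = 9; EF_Task 4 = 9+10 = 19
ES_Task 5 = max(EF_Task 1=9, EF_Task 3=12) = 12; EF_Task 5 = 12+4 = 16
ES_Task 6 = max(EF_Task 2=6, EF_Task 4=19, EF_Task 5=16) = 19; EF_Task 6 = 19+6 = 25
Expected project duration μ = 25 weeks. Critical path: Task 1 → Task 4 → Task 6.

Variances on critical path: σ²_Task 1=2.778, σ²_Task 4=0.444, σ²_Task 6=1.778.
Largest is σ²_Task 1 = 2.778.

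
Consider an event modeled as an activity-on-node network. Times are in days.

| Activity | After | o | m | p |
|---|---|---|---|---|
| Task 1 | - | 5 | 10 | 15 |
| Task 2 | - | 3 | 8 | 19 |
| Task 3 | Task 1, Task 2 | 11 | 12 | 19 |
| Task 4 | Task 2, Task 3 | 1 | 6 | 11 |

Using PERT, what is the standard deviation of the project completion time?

2.71 days

te_Task 1 = (5 + 4·10 + 15)/6 = 60/6 = 10; σ²_Task 1 = ((15−5)/6)² = 2.778
te_Task 2 = (3 + 4·8 + 19)/6 = 54/6 = 9; σ²_Task 2 = ((19−3)/6)² = 7.111
te_Task 3 = (11 + 4·12 + 19)/6 = 78/6 = 13; σ²_Task 3 = ((19−11)/6)² = 1.778
te_Task 4 = (1 + 4·6 + 11)/6 = 36/6 = 6; σ²_Task 4 = ((11−1)/6)² = 2.778

Forward pass:
ES_Task 1 = 0; EF_Task 1 = 10
ES_Task 2 = 0; EF_Task 2 = 9
ES_Task 3 = max(EF_Task 1=10, EF_Task 2=9) = 10; EF_Task 3 = 10+13 = 23
ES_Task 4 = max(EF_Task 2=9, EF_Task 3=23) = 23; EF_Task 4 = 23+6 = 29
Expected project duration μ = 29 days. Critical path: Task 1 → Task 3 → Task 4.

Variance along critical path = 2.778 + 1.778 + 2.778 = 7.333
σ = √7.333 = 2.708 days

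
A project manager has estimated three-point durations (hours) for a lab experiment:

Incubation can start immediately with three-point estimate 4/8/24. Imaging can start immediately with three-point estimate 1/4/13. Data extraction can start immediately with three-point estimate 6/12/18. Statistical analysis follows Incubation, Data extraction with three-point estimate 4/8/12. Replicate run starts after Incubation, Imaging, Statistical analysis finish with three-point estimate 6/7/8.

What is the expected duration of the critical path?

27 hours

te_Incubation = (4 + 4·8 + 24)/6 = 60/6 = 10
te_Imaging = (1 + 4·4 + 13)/6 = 30/6 = 5
te_Data extraction = (6 + 4·12 + 18)/6 = 72/6 = 12
te_Statistical analysis = (4 + 4·8 + 12)/6 = 48/6 = 8
te_Replicate run = (6 + 4·7 + 8)/6 = 42/6 = 7

Forward pass:
ES_Incubation = 0; EF_Incubation = 10
ES_Imaging = 0; EF_Imaging = 5
ES_Data extraction = 0; EF_Data extraction = 12
ES_Statistical analysis = max(EF_Incubation=10, EF_Data extraction=12) = 12; EF_Statistical analysis = 12+8 = 20
ES_Replicate run = max(EF_Incubation=10, EF_Imaging=5, EF_Statistical analysis=20) = 20; EF_Replicate run = 20+7 = 27
Expected project duration μ = 27 hours. Critical path: Data extraction → Statistical analysis → Replicate run.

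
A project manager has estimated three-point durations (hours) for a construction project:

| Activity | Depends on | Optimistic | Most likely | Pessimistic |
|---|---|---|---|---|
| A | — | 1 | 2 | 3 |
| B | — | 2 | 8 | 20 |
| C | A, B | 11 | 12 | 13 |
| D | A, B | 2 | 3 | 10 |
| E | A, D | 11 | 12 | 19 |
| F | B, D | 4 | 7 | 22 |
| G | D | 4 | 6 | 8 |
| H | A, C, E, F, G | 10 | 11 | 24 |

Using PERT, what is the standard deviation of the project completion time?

te_A = (1 + 4·2 + 3)/6 = 12/6 = 2; σ²_A = ((3−1)/6)² = 0.111
te_B = (2 + 4·8 + 20)/6 = 54/6 = 9; σ²_B = ((20−2)/6)² = 9.000
te_C = (11 + 4·12 + 13)/6 = 72/6 = 12; σ²_C = ((13−11)/6)² = 0.111
te_D = (2 + 4·3 + 10)/6 = 24/6 = 4; σ²_D = ((10−2)/6)² = 1.778
te_E = (11 + 4·12 + 19)/6 = 78/6 = 13; σ²_E = ((19−11)/6)² = 1.778
te_F = (4 + 4·7 + 22)/6 = 54/6 = 9; σ²_F = ((22−4)/6)² = 9.000
te_G = (4 + 4·6 + 8)/6 = 36/6 = 6; σ²_G = ((8−4)/6)² = 0.444
te_H = (10 + 4·11 + 24)/6 = 78/6 = 13; σ²_H = ((24−10)/6)² = 5.444

Forward pass:
ES_A = 0; EF_A = 2
ES_B = 0; EF_B = 9
ES_C = max(EF_A=2, EF_B=9) = 9; EF_C = 9+12 = 21
ES_D = max(EF_A=2, EF_B=9) = 9; EF_D = 9+4 = 13
ES_E = max(EF_A=2, EF_D=13) = 13; EF_E = 13+13 = 26
ES_F = max(EF_B=9, EF_D=13) = 13; EF_F = 13+9 = 22
ES_G = 13; EF_G = 13+6 = 19
ES_H = max(EF_A=2, EF_C=21, EF_E=26, EF_F=22, EF_G=19) = 26; EF_H = 26+13 = 39
Expected project duration μ = 39 hours. Critical path: B → D → E → H.

Variance along critical path = 9.000 + 1.778 + 1.778 + 5.444 = 18.000
σ = √18.000 = 4.243 hours

4.24 hours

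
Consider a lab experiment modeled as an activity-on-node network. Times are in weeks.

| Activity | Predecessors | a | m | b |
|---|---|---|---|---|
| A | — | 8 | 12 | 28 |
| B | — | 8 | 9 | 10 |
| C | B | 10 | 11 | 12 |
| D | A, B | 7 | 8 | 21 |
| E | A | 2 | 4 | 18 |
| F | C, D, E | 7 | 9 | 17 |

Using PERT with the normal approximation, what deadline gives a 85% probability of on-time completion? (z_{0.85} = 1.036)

te_A = (8 + 4·12 + 28)/6 = 84/6 = 14; σ²_A = ((28−8)/6)² = 11.111
te_B = (8 + 4·9 + 10)/6 = 54/6 = 9; σ²_B = ((10−8)/6)² = 0.111
te_C = (10 + 4·11 + 12)/6 = 66/6 = 11; σ²_C = ((12−10)/6)² = 0.111
te_D = (7 + 4·8 + 21)/6 = 60/6 = 10; σ²_D = ((21−7)/6)² = 5.444
te_E = (2 + 4·4 + 18)/6 = 36/6 = 6; σ²_E = ((18−2)/6)² = 7.111
te_F = (7 + 4·9 + 17)/6 = 60/6 = 10; σ²_F = ((17−7)/6)² = 2.778

Forward pass:
ES_A = 0; EF_A = 14
ES_B = 0; EF_B = 9
ES_C = 9; EF_C = 9+11 = 20
ES_D = max(EF_A=14, EF_B=9) = 14; EF_D = 14+10 = 24
ES_E = 14; EF_E = 14+6 = 20
ES_F = max(EF_C=20, EF_D=24, EF_E=20) = 24; EF_F = 24+10 = 34
Expected project duration μ = 34 weeks. Critical path: A → D → F.

Variance along critical path = 11.111 + 5.444 + 2.778 = 19.333; σ = 4.397 weeks.
D = μ + z·σ = 34 + 1.036·4.397 = 38.6 weeks

38.6 weeks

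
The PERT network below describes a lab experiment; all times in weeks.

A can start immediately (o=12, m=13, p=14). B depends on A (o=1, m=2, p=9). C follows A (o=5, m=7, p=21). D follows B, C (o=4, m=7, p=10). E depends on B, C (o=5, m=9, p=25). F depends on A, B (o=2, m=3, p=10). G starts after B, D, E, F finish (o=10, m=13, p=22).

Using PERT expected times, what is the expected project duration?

te_A = (12 + 4·13 + 14)/6 = 78/6 = 13
te_B = (1 + 4·2 + 9)/6 = 18/6 = 3
te_C = (5 + 4·7 + 21)/6 = 54/6 = 9
te_D = (4 + 4·7 + 10)/6 = 42/6 = 7
te_E = (5 + 4·9 + 25)/6 = 66/6 = 11
te_F = (2 + 4·3 + 10)/6 = 24/6 = 4
te_G = (10 + 4·13 + 22)/6 = 84/6 = 14

Forward pass:
ES_A = 0; EF_A = 13
ES_B = 13; EF_B = 13+3 = 16
ES_C = 13; EF_C = 13+9 = 22
ES_D = max(EF_B=16, EF_C=22) = 22; EF_D = 22+7 = 29
ES_E = max(EF_B=16, EF_C=22) = 22; EF_E = 22+11 = 33
ES_F = max(EF_A=13, EF_B=16) = 16; EF_F = 16+4 = 20
ES_G = max(EF_B=16, EF_D=29, EF_E=33, EF_F=20) = 33; EF_G = 33+14 = 47
Expected project duration μ = 47 weeks. Critical path: A → C → E → G.

47 weeks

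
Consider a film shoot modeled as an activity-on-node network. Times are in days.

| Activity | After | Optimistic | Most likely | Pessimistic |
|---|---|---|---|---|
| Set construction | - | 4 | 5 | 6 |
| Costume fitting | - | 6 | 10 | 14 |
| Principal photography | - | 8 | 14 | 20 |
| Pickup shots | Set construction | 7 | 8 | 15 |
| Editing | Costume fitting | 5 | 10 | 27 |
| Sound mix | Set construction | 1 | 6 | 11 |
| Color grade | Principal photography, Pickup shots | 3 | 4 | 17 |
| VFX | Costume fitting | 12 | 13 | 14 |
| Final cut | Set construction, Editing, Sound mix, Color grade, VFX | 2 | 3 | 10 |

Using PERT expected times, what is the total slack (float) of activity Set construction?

te_Set construction = (4 + 4·5 + 6)/6 = 30/6 = 5
te_Costume fitting = (6 + 4·10 + 14)/6 = 60/6 = 10
te_Principal photography = (8 + 4·14 + 20)/6 = 84/6 = 14
te_Pickup shots = (7 + 4·8 + 15)/6 = 54/6 = 9
te_Editing = (5 + 4·10 + 27)/6 = 72/6 = 12
te_Sound mix = (1 + 4·6 + 11)/6 = 36/6 = 6
te_Color grade = (3 + 4·4 + 17)/6 = 36/6 = 6
te_VFX = (12 + 4·13 + 14)/6 = 78/6 = 13
te_Final cut = (2 + 4·3 + 10)/6 = 24/6 = 4

Forward pass:
ES_Set construction = 0; EF_Set construction = 5
ES_Costume fitting = 0; EF_Costume fitting = 10
ES_Principal photography = 0; EF_Principal photography = 14
ES_Pickup shots = 5; EF_Pickup shots = 5+9 = 14
ES_Editing = 10; EF_Editing = 10+12 = 22
ES_Sound mix = 5; EF_Sound mix = 5+6 = 11
ES_Color grade = max(EF_Principal photography=14, EF_Pickup shots=14) = 14; EF_Color grade = 14+6 = 20
ES_VFX = 10; EF_VFX = 10+13 = 23
ES_Final cut = max(EF_Set construction=5, EF_Editing=22, EF_Sound mix=11, EF_Color grade=20, EF_VFX=23) = 23; EF_Final cut = 23+4 = 27
Expected project duration μ = 27 days. Critical path: Costume fitting → VFX → Final cut.

Backward pass:
LF_Final cut = 27; LS_Final cut = 27−4 = 23
LF_VFX = LS_Final cut = 23; LS_VFX = 23−13 = 10
LF_Color grade = LS_Final cut = 23; LS_Color grade = 23−6 = 17
LF_Sound mix = LS_Final cut = 23; LS_Sound mix = 23−6 = 17
LF_Editing = LS_Final cut = 23; LS_Editing = 23−12 = 11
LF_Pickup shots = LS_Color grade = 17; LS_Pickup shots = 17−9 = 8
LF_Principal photography = LS_Color grade = 17; LS_Principal photography = 17−14 = 3
LF_Costume fitting = min(LS_Editing=11, LS_VFX=10) = 10; LS_Costume fitting = 10−10 = 0
LF_Set construction = min(LS_Pickup shots=8, LS_Sound mix=17, LS_Final cut=23) = 8; LS_Set construction = 8−5 = 3
Slack_Set construction = LS_Set construction − ES_Set construction = 3 − 0 = 3

3 days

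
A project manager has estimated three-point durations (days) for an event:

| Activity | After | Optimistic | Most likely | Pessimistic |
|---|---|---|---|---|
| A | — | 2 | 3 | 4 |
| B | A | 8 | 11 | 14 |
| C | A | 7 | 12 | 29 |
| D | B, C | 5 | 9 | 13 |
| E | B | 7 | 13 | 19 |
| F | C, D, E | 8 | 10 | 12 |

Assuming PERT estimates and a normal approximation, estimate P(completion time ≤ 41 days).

0.955

te_A = (2 + 4·3 + 4)/6 = 18/6 = 3; σ²_A = ((4−2)/6)² = 0.111
te_B = (8 + 4·11 + 14)/6 = 66/6 = 11; σ²_B = ((14−8)/6)² = 1.000
te_C = (7 + 4·12 + 29)/6 = 84/6 = 14; σ²_C = ((29−7)/6)² = 13.444
te_D = (5 + 4·9 + 13)/6 = 54/6 = 9; σ²_D = ((13−5)/6)² = 1.778
te_E = (7 + 4·13 + 19)/6 = 78/6 = 13; σ²_E = ((19−7)/6)² = 4.000
te_F = (8 + 4·10 + 12)/6 = 60/6 = 10; σ²_F = ((12−8)/6)² = 0.444

Forward pass:
ES_A = 0; EF_A = 3
ES_B = 3; EF_B = 3+11 = 14
ES_C = 3; EF_C = 3+14 = 17
ES_D = max(EF_B=14, EF_C=17) = 17; EF_D = 17+9 = 26
ES_E = 14; EF_E = 14+13 = 27
ES_F = max(EF_C=17, EF_D=26, EF_E=27) = 27; EF_F = 27+10 = 37
Expected project duration μ = 37 days. Critical path: A → B → E → F.

Variance along critical path = 0.111 + 1.000 + 4.000 + 0.444 = 5.556; σ = √5.556 = 2.357 days.
Z = (41 − 37) / 2.357 = 1.697
P(T ≤ 41) = Φ(1.697) ≈ 0.955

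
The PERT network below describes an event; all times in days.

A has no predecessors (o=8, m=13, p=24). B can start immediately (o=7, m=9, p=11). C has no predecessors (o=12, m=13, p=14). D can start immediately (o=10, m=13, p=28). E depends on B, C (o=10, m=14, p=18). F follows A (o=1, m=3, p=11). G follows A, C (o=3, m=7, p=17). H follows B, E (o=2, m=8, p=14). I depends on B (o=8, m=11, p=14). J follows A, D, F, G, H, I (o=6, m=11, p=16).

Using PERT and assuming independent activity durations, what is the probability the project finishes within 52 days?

0.979

te_A = (8 + 4·13 + 24)/6 = 84/6 = 14; σ²_A = ((24−8)/6)² = 7.111
te_B = (7 + 4·9 + 11)/6 = 54/6 = 9; σ²_B = ((11−7)/6)² = 0.444
te_C = (12 + 4·13 + 14)/6 = 78/6 = 13; σ²_C = ((14−12)/6)² = 0.111
te_D = (10 + 4·13 + 28)/6 = 90/6 = 15; σ²_D = ((28−10)/6)² = 9.000
te_E = (10 + 4·14 + 18)/6 = 84/6 = 14; σ²_E = ((18−10)/6)² = 1.778
te_F = (1 + 4·3 + 11)/6 = 24/6 = 4; σ²_F = ((11−1)/6)² = 2.778
te_G = (3 + 4·7 + 17)/6 = 48/6 = 8; σ²_G = ((17−3)/6)² = 5.444
te_H = (2 + 4·8 + 14)/6 = 48/6 = 8; σ²_H = ((14−2)/6)² = 4.000
te_I = (8 + 4·11 + 14)/6 = 66/6 = 11; σ²_I = ((14−8)/6)² = 1.000
te_J = (6 + 4·11 + 16)/6 = 66/6 = 11; σ²_J = ((16−6)/6)² = 2.778

Forward pass:
ES_A = 0; EF_A = 14
ES_B = 0; EF_B = 9
ES_C = 0; EF_C = 13
ES_D = 0; EF_D = 15
ES_E = max(EF_B=9, EF_C=13) = 13; EF_E = 13+14 = 27
ES_F = 14; EF_F = 14+4 = 18
ES_G = max(EF_A=14, EF_C=13) = 14; EF_G = 14+8 = 22
ES_H = max(EF_B=9, EF_E=27) = 27; EF_H = 27+8 = 35
ES_I = 9; EF_I = 9+11 = 20
ES_J = max(EF_A=14, EF_D=15, EF_F=18, EF_G=22, EF_H=35, EF_I=20) = 35; EF_J = 35+11 = 46
Expected project duration μ = 46 days. Critical path: C → E → H → J.

Variance along critical path = 0.111 + 1.778 + 4.000 + 2.778 = 8.667; σ = √8.667 = 2.944 days.
Z = (52 − 46) / 2.944 = 2.038
P(T ≤ 52) = Φ(2.038) ≈ 0.979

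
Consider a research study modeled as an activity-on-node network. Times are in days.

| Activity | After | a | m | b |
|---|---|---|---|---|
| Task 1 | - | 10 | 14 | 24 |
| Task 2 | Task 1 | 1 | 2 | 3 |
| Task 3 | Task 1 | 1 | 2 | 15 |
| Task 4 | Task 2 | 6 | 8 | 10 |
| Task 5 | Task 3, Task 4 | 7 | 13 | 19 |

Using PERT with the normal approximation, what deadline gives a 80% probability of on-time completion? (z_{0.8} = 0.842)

te_Task 1 = (10 + 4·14 + 24)/6 = 90/6 = 15; σ²_Task 1 = ((24−10)/6)² = 5.444
te_Task 2 = (1 + 4·2 + 3)/6 = 12/6 = 2; σ²_Task 2 = ((3−1)/6)² = 0.111
te_Task 3 = (1 + 4·2 + 15)/6 = 24/6 = 4; σ²_Task 3 = ((15−1)/6)² = 5.444
te_Task 4 = (6 + 4·8 + 10)/6 = 48/6 = 8; σ²_Task 4 = ((10−6)/6)² = 0.444
te_Task 5 = (7 + 4·13 + 19)/6 = 78/6 = 13; σ²_Task 5 = ((19−7)/6)² = 4.000

Forward pass:
ES_Task 1 = 0; EF_Task 1 = 15
ES_Task 2 = 15; EF_Task 2 = 15+2 = 17
ES_Task 3 = 15; EF_Task 3 = 15+4 = 19
ES_Task 4 = 17; EF_Task 4 = 17+8 = 25
ES_Task 5 = max(EF_Task 3=19, EF_Task 4=25) = 25; EF_Task 5 = 25+13 = 38
Expected project duration μ = 38 days. Critical path: Task 1 → Task 2 → Task 4 → Task 5.

Variance along critical path = 5.444 + 0.111 + 0.444 + 4.000 = 10.000; σ = 3.162 days.
D = μ + z·σ = 38 + 0.842·3.162 = 40.7 days

40.7 days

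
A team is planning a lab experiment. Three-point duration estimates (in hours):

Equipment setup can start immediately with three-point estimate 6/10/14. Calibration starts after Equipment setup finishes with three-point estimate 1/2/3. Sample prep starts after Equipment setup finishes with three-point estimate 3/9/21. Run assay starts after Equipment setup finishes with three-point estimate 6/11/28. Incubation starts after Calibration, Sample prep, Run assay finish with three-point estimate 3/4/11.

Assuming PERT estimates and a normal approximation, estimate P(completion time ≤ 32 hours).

0.834

te_Equipment setup = (6 + 4·10 + 14)/6 = 60/6 = 10; σ²_Equipment setup = ((14−6)/6)² = 1.778
te_Calibration = (1 + 4·2 + 3)/6 = 12/6 = 2; σ²_Calibration = ((3−1)/6)² = 0.111
te_Sample prep = (3 + 4·9 + 21)/6 = 60/6 = 10; σ²_Sample prep = ((21−3)/6)² = 9.000
te_Run assay = (6 + 4·11 + 28)/6 = 78/6 = 13; σ²_Run assay = ((28−6)/6)² = 13.444
te_Incubation = (3 + 4·4 + 11)/6 = 30/6 = 5; σ²_Incubation = ((11−3)/6)² = 1.778

Forward pass:
ES_Equipment setup = 0; EF_Equipment setup = 10
ES_Calibration = 10; EF_Calibration = 10+2 = 12
ES_Sample prep = 10; EF_Sample prep = 10+10 = 20
ES_Run assay = 10; EF_Run assay = 10+13 = 23
ES_Incubation = max(EF_Calibration=12, EF_Sample prep=20, EF_Run assay=23) = 23; EF_Incubation = 23+5 = 28
Expected project duration μ = 28 hours. Critical path: Equipment setup → Run assay → Incubation.

Variance along critical path = 1.778 + 13.444 + 1.778 = 17.000; σ = √17.000 = 4.123 hours.
Z = (32 − 28) / 4.123 = 0.970
P(T ≤ 32) = Φ(0.970) ≈ 0.834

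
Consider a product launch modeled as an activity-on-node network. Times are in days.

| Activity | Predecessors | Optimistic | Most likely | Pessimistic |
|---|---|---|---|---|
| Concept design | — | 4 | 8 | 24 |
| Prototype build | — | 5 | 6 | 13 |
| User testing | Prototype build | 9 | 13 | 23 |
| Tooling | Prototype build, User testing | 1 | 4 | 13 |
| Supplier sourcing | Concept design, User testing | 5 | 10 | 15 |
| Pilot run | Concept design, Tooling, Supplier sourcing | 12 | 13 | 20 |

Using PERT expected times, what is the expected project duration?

45 days

te_Concept design = (4 + 4·8 + 24)/6 = 60/6 = 10
te_Prototype build = (5 + 4·6 + 13)/6 = 42/6 = 7
te_User testing = (9 + 4·13 + 23)/6 = 84/6 = 14
te_Tooling = (1 + 4·4 + 13)/6 = 30/6 = 5
te_Supplier sourcing = (5 + 4·10 + 15)/6 = 60/6 = 10
te_Pilot run = (12 + 4·13 + 20)/6 = 84/6 = 14

Forward pass:
ES_Concept design = 0; EF_Concept design = 10
ES_Prototype build = 0; EF_Prototype build = 7
ES_User testing = 7; EF_User testing = 7+14 = 21
ES_Tooling = max(EF_Prototype build=7, EF_User testing=21) = 21; EF_Tooling = 21+5 = 26
ES_Supplier sourcing = max(EF_Concept design=10, EF_User testing=21) = 21; EF_Supplier sourcing = 21+10 = 31
ES_Pilot run = max(EF_Concept design=10, EF_Tooling=26, EF_Supplier sourcing=31) = 31; EF_Pilot run = 31+14 = 45
Expected project duration μ = 45 days. Critical path: Prototype build → User testing → Supplier sourcing → Pilot run.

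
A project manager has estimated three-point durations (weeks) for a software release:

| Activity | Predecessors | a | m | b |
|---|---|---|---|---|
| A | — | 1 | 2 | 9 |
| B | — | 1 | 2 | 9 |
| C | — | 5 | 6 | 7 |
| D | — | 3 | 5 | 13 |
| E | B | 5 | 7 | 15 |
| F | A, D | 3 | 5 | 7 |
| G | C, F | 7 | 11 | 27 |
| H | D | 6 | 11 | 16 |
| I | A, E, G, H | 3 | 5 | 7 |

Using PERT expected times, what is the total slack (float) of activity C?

5 weeks

te_A = (1 + 4·2 + 9)/6 = 18/6 = 3
te_B = (1 + 4·2 + 9)/6 = 18/6 = 3
te_C = (5 + 4·6 + 7)/6 = 36/6 = 6
te_D = (3 + 4·5 + 13)/6 = 36/6 = 6
te_E = (5 + 4·7 + 15)/6 = 48/6 = 8
te_F = (3 + 4·5 + 7)/6 = 30/6 = 5
te_G = (7 + 4·11 + 27)/6 = 78/6 = 13
te_H = (6 + 4·11 + 16)/6 = 66/6 = 11
te_I = (3 + 4·5 + 7)/6 = 30/6 = 5

Forward pass:
ES_A = 0; EF_A = 3
ES_B = 0; EF_B = 3
ES_C = 0; EF_C = 6
ES_D = 0; EF_D = 6
ES_E = 3; EF_E = 3+8 = 11
ES_F = max(EF_A=3, EF_D=6) = 6; EF_F = 6+5 = 11
ES_G = max(EF_C=6, EF_F=11) = 11; EF_G = 11+13 = 24
ES_H = 6; EF_H = 6+11 = 17
ES_I = max(EF_A=3, EF_E=11, EF_G=24, EF_H=17) = 24; EF_I = 24+5 = 29
Expected project duration μ = 29 weeks. Critical path: D → F → G → I.

Backward pass:
LF_I = 29; LS_I = 29−5 = 24
LF_H = LS_I = 24; LS_H = 24−11 = 13
LF_G = LS_I = 24; LS_G = 24−13 = 11
LF_F = LS_G = 11; LS_F = 11−5 = 6
LF_E = LS_I = 24; LS_E = 24−8 = 16
LF_D = min(LS_F=6, LS_H=13) = 6; LS_D = 6−6 = 0
LF_C = LS_G = 11; LS_C = 11−6 = 5
LF_B = LS_E = 16; LS_B = 16−3 = 13
LF_A = min(LS_F=6, LS_I=24) = 6; LS_A = 6−3 = 3
Slack_C = LS_C − ES_C = 5 − 0 = 5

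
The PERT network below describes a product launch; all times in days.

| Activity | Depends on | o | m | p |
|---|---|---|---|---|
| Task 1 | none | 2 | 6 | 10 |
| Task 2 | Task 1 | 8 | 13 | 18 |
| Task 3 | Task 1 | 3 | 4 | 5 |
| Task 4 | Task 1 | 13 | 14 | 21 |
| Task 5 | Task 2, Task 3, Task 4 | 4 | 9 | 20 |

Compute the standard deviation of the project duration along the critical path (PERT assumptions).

te_Task 1 = (2 + 4·6 + 10)/6 = 36/6 = 6; σ²_Task 1 = ((10−2)/6)² = 1.778
te_Task 2 = (8 + 4·13 + 18)/6 = 78/6 = 13; σ²_Task 2 = ((18−8)/6)² = 2.778
te_Task 3 = (3 + 4·4 + 5)/6 = 24/6 = 4; σ²_Task 3 = ((5−3)/6)² = 0.111
te_Task 4 = (13 + 4·14 + 21)/6 = 90/6 = 15; σ²_Task 4 = ((21−13)/6)² = 1.778
te_Task 5 = (4 + 4·9 + 20)/6 = 60/6 = 10; σ²_Task 5 = ((20−4)/6)² = 7.111

Forward pass:
ES_Task 1 = 0; EF_Task 1 = 6
ES_Task 2 = 6; EF_Task 2 = 6+13 = 19
ES_Task 3 = 6; EF_Task 3 = 6+4 = 10
ES_Task 4 = 6; EF_Task 4 = 6+15 = 21
ES_Task 5 = max(EF_Task 2=19, EF_Task 3=10, EF_Task 4=21) = 21; EF_Task 5 = 21+10 = 31
Expected project duration μ = 31 days. Critical path: Task 1 → Task 4 → Task 5.

Variance along critical path = 1.778 + 1.778 + 7.111 = 10.667
σ = √10.667 = 3.266 days

3.27 days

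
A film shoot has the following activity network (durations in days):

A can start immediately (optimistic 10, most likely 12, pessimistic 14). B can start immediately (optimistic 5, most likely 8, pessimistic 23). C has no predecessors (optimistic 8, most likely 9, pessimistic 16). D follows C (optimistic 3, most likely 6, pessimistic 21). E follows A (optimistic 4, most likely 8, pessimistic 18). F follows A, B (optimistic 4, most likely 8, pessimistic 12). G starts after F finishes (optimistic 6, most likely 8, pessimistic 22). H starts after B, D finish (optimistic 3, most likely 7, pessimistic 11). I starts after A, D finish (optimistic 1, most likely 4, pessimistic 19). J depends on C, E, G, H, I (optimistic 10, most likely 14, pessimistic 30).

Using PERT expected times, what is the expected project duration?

46 days

te_A = (10 + 4·12 + 14)/6 = 72/6 = 12
te_B = (5 + 4·8 + 23)/6 = 60/6 = 10
te_C = (8 + 4·9 + 16)/6 = 60/6 = 10
te_D = (3 + 4·6 + 21)/6 = 48/6 = 8
te_E = (4 + 4·8 + 18)/6 = 54/6 = 9
te_F = (4 + 4·8 + 12)/6 = 48/6 = 8
te_G = (6 + 4·8 + 22)/6 = 60/6 = 10
te_H = (3 + 4·7 + 11)/6 = 42/6 = 7
te_I = (1 + 4·4 + 19)/6 = 36/6 = 6
te_J = (10 + 4·14 + 30)/6 = 96/6 = 16

Forward pass:
ES_A = 0; EF_A = 12
ES_B = 0; EF_B = 10
ES_C = 0; EF_C = 10
ES_D = 10; EF_D = 10+8 = 18
ES_E = 12; EF_E = 12+9 = 21
ES_F = max(EF_A=12, EF_B=10) = 12; EF_F = 12+8 = 20
ES_G = 20; EF_G = 20+10 = 30
ES_H = max(EF_B=10, EF_D=18) = 18; EF_H = 18+7 = 25
ES_I = max(EF_A=12, EF_D=18) = 18; EF_I = 18+6 = 24
ES_J = max(EF_C=10, EF_E=21, EF_G=30, EF_H=25, EF_I=24) = 30; EF_J = 30+16 = 46
Expected project duration μ = 46 days. Critical path: A → F → G → J.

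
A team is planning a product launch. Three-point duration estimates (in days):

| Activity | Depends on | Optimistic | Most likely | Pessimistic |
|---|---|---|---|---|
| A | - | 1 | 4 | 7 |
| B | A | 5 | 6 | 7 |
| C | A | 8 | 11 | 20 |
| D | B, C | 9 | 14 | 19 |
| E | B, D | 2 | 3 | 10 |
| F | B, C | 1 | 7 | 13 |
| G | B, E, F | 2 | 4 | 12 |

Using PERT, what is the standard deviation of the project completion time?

te_A = (1 + 4·4 + 7)/6 = 24/6 = 4; σ²_A = ((7−1)/6)² = 1.000
te_B = (5 + 4·6 + 7)/6 = 36/6 = 6; σ²_B = ((7−5)/6)² = 0.111
te_C = (8 + 4·11 + 20)/6 = 72/6 = 12; σ²_C = ((20−8)/6)² = 4.000
te_D = (9 + 4·14 + 19)/6 = 84/6 = 14; σ²_D = ((19−9)/6)² = 2.778
te_E = (2 + 4·3 + 10)/6 = 24/6 = 4; σ²_E = ((10−2)/6)² = 1.778
te_F = (1 + 4·7 + 13)/6 = 42/6 = 7; σ²_F = ((13−1)/6)² = 4.000
te_G = (2 + 4·4 + 12)/6 = 30/6 = 5; σ²_G = ((12−2)/6)² = 2.778

Forward pass:
ES_A = 0; EF_A = 4
ES_B = 4; EF_B = 4+6 = 10
ES_C = 4; EF_C = 4+12 = 16
ES_D = max(EF_B=10, EF_C=16) = 16; EF_D = 16+14 = 30
ES_E = max(EF_B=10, EF_D=30) = 30; EF_E = 30+4 = 34
ES_F = max(EF_B=10, EF_C=16) = 16; EF_F = 16+7 = 23
ES_G = max(EF_B=10, EF_E=34, EF_F=23) = 34; EF_G = 34+5 = 39
Expected project duration μ = 39 days. Critical path: A → C → D → E → G.

Variance along critical path = 1.000 + 4.000 + 2.778 + 1.778 + 2.778 = 12.333
σ = √12.333 = 3.512 days

3.51 days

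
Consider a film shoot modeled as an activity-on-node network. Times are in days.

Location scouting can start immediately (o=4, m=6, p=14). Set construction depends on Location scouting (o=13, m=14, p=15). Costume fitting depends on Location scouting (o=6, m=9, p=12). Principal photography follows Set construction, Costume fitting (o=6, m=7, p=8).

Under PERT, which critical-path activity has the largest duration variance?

Location scouting

te_Location scouting = (4 + 4·6 + 14)/6 = 42/6 = 7; σ²_Location scouting = ((14−4)/6)² = 2.778
te_Set construction = (13 + 4·14 + 15)/6 = 84/6 = 14; σ²_Set construction = ((15−13)/6)² = 0.111
te_Costume fitting = (6 + 4·9 + 12)/6 = 54/6 = 9; σ²_Costume fitting = ((12−6)/6)² = 1.000
te_Principal photography = (6 + 4·7 + 8)/6 = 42/6 = 7; σ²_Principal photography = ((8−6)/6)² = 0.111

Forward pass:
ES_Location scouting = 0; EF_Location scouting = 7
ES_Set construction = 7; EF_Set construction = 7+14 = 21
ES_Costume fitting = 7; EF_Costume fitting = 7+9 = 16
ES_Principal photography = max(EF_Set construction=21, EF_Costume fitting=16) = 21; EF_Principal photography = 21+7 = 28
Expected project duration μ = 28 days. Critical path: Location scouting → Set construction → Principal photography.

Variances on critical path: σ²_Location scouting=2.778, σ²_Set construction=0.111, σ²_Principal photography=0.111.
Largest is σ²_Location scouting = 2.778.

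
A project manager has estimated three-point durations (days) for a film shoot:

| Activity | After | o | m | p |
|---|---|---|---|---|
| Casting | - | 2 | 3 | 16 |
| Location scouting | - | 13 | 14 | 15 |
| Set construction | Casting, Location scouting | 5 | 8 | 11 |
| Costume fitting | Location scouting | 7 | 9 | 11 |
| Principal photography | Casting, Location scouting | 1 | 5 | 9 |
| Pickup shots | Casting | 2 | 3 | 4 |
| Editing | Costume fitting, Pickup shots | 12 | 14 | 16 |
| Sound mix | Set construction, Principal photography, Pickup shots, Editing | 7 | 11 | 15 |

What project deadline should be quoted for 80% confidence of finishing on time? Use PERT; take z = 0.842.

te_Casting = (2 + 4·3 + 16)/6 = 30/6 = 5; σ²_Casting = ((16−2)/6)² = 5.444
te_Location scouting = (13 + 4·14 + 15)/6 = 84/6 = 14; σ²_Location scouting = ((15−13)/6)² = 0.111
te_Set construction = (5 + 4·8 + 11)/6 = 48/6 = 8; σ²_Set construction = ((11−5)/6)² = 1.000
te_Costume fitting = (7 + 4·9 + 11)/6 = 54/6 = 9; σ²_Costume fitting = ((11−7)/6)² = 0.444
te_Principal photography = (1 + 4·5 + 9)/6 = 30/6 = 5; σ²_Principal photography = ((9−1)/6)² = 1.778
te_Pickup shots = (2 + 4·3 + 4)/6 = 18/6 = 3; σ²_Pickup shots = ((4−2)/6)² = 0.111
te_Editing = (12 + 4·14 + 16)/6 = 84/6 = 14; σ²_Editing = ((16−12)/6)² = 0.444
te_Sound mix = (7 + 4·11 + 15)/6 = 66/6 = 11; σ²_Sound mix = ((15−7)/6)² = 1.778

Forward pass:
ES_Casting = 0; EF_Casting = 5
ES_Location scouting = 0; EF_Location scouting = 14
ES_Set construction = max(EF_Casting=5, EF_Location scouting=14) = 14; EF_Set construction = 14+8 = 22
ES_Costume fitting = 14; EF_Costume fitting = 14+9 = 23
ES_Principal photography = max(EF_Casting=5, EF_Location scouting=14) = 14; EF_Principal photography = 14+5 = 19
ES_Pickup shots = 5; EF_Pickup shots = 5+3 = 8
ES_Editing = max(EF_Costume fitting=23, EF_Pickup shots=8) = 23; EF_Editing = 23+14 = 37
ES_Sound mix = max(EF_Set construction=22, EF_Principal photography=19, EF_Pickup shots=8, EF_Editing=37) = 37; EF_Sound mix = 37+11 = 48
Expected project duration μ = 48 days. Critical path: Location scouting → Costume fitting → Editing → Sound mix.

Variance along critical path = 0.111 + 0.444 + 0.444 + 1.778 = 2.778; σ = 1.667 days.
D = μ + z·σ = 48 + 0.842·1.667 = 49.4 days

49.4 days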